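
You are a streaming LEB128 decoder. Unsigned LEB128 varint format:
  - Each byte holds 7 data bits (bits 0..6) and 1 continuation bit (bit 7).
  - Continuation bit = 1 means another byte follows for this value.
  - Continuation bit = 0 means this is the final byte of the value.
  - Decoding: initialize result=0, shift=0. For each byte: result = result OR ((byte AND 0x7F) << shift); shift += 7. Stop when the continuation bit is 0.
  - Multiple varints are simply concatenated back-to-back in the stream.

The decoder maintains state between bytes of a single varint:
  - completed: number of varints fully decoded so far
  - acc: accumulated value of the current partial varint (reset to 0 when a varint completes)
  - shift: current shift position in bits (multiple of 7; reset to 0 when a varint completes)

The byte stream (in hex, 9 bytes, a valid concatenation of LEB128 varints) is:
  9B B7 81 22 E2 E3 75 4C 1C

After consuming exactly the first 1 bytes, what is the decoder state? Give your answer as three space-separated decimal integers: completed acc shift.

byte[0]=0x9B cont=1 payload=0x1B: acc |= 27<<0 -> completed=0 acc=27 shift=7

Answer: 0 27 7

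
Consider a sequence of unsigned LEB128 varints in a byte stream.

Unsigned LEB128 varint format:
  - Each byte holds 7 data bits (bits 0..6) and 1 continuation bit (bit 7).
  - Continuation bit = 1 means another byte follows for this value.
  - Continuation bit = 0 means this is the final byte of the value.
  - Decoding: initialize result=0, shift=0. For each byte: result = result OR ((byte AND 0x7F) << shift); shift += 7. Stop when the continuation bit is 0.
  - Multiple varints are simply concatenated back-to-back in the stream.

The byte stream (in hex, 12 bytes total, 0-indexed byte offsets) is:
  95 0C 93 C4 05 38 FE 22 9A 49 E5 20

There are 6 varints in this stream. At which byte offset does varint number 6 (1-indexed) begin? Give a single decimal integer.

  byte[0]=0x95 cont=1 payload=0x15=21: acc |= 21<<0 -> acc=21 shift=7
  byte[1]=0x0C cont=0 payload=0x0C=12: acc |= 12<<7 -> acc=1557 shift=14 [end]
Varint 1: bytes[0:2] = 95 0C -> value 1557 (2 byte(s))
  byte[2]=0x93 cont=1 payload=0x13=19: acc |= 19<<0 -> acc=19 shift=7
  byte[3]=0xC4 cont=1 payload=0x44=68: acc |= 68<<7 -> acc=8723 shift=14
  byte[4]=0x05 cont=0 payload=0x05=5: acc |= 5<<14 -> acc=90643 shift=21 [end]
Varint 2: bytes[2:5] = 93 C4 05 -> value 90643 (3 byte(s))
  byte[5]=0x38 cont=0 payload=0x38=56: acc |= 56<<0 -> acc=56 shift=7 [end]
Varint 3: bytes[5:6] = 38 -> value 56 (1 byte(s))
  byte[6]=0xFE cont=1 payload=0x7E=126: acc |= 126<<0 -> acc=126 shift=7
  byte[7]=0x22 cont=0 payload=0x22=34: acc |= 34<<7 -> acc=4478 shift=14 [end]
Varint 4: bytes[6:8] = FE 22 -> value 4478 (2 byte(s))
  byte[8]=0x9A cont=1 payload=0x1A=26: acc |= 26<<0 -> acc=26 shift=7
  byte[9]=0x49 cont=0 payload=0x49=73: acc |= 73<<7 -> acc=9370 shift=14 [end]
Varint 5: bytes[8:10] = 9A 49 -> value 9370 (2 byte(s))
  byte[10]=0xE5 cont=1 payload=0x65=101: acc |= 101<<0 -> acc=101 shift=7
  byte[11]=0x20 cont=0 payload=0x20=32: acc |= 32<<7 -> acc=4197 shift=14 [end]
Varint 6: bytes[10:12] = E5 20 -> value 4197 (2 byte(s))

Answer: 10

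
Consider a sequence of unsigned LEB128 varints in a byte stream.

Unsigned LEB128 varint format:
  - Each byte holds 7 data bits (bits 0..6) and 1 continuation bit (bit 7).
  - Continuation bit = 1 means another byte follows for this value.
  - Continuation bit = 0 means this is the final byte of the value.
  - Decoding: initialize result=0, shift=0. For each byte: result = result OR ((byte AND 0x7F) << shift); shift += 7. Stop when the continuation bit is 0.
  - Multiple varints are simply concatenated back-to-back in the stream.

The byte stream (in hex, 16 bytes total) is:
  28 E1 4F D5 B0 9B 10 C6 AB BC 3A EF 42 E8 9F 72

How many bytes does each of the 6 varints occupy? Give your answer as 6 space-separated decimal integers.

  byte[0]=0x28 cont=0 payload=0x28=40: acc |= 40<<0 -> acc=40 shift=7 [end]
Varint 1: bytes[0:1] = 28 -> value 40 (1 byte(s))
  byte[1]=0xE1 cont=1 payload=0x61=97: acc |= 97<<0 -> acc=97 shift=7
  byte[2]=0x4F cont=0 payload=0x4F=79: acc |= 79<<7 -> acc=10209 shift=14 [end]
Varint 2: bytes[1:3] = E1 4F -> value 10209 (2 byte(s))
  byte[3]=0xD5 cont=1 payload=0x55=85: acc |= 85<<0 -> acc=85 shift=7
  byte[4]=0xB0 cont=1 payload=0x30=48: acc |= 48<<7 -> acc=6229 shift=14
  byte[5]=0x9B cont=1 payload=0x1B=27: acc |= 27<<14 -> acc=448597 shift=21
  byte[6]=0x10 cont=0 payload=0x10=16: acc |= 16<<21 -> acc=34003029 shift=28 [end]
Varint 3: bytes[3:7] = D5 B0 9B 10 -> value 34003029 (4 byte(s))
  byte[7]=0xC6 cont=1 payload=0x46=70: acc |= 70<<0 -> acc=70 shift=7
  byte[8]=0xAB cont=1 payload=0x2B=43: acc |= 43<<7 -> acc=5574 shift=14
  byte[9]=0xBC cont=1 payload=0x3C=60: acc |= 60<<14 -> acc=988614 shift=21
  byte[10]=0x3A cont=0 payload=0x3A=58: acc |= 58<<21 -> acc=122623430 shift=28 [end]
Varint 4: bytes[7:11] = C6 AB BC 3A -> value 122623430 (4 byte(s))
  byte[11]=0xEF cont=1 payload=0x6F=111: acc |= 111<<0 -> acc=111 shift=7
  byte[12]=0x42 cont=0 payload=0x42=66: acc |= 66<<7 -> acc=8559 shift=14 [end]
Varint 5: bytes[11:13] = EF 42 -> value 8559 (2 byte(s))
  byte[13]=0xE8 cont=1 payload=0x68=104: acc |= 104<<0 -> acc=104 shift=7
  byte[14]=0x9F cont=1 payload=0x1F=31: acc |= 31<<7 -> acc=4072 shift=14
  byte[15]=0x72 cont=0 payload=0x72=114: acc |= 114<<14 -> acc=1871848 shift=21 [end]
Varint 6: bytes[13:16] = E8 9F 72 -> value 1871848 (3 byte(s))

Answer: 1 2 4 4 2 3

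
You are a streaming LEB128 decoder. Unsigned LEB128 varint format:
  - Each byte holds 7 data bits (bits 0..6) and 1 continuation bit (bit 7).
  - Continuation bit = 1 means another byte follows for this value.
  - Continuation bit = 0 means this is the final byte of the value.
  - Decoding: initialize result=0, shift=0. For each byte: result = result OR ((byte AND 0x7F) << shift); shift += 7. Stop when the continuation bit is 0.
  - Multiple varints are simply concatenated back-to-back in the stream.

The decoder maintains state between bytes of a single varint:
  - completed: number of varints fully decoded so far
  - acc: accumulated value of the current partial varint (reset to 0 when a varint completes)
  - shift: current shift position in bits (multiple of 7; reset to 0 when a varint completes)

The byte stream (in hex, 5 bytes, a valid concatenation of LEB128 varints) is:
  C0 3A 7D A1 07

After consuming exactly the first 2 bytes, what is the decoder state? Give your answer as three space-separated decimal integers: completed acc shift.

byte[0]=0xC0 cont=1 payload=0x40: acc |= 64<<0 -> completed=0 acc=64 shift=7
byte[1]=0x3A cont=0 payload=0x3A: varint #1 complete (value=7488); reset -> completed=1 acc=0 shift=0

Answer: 1 0 0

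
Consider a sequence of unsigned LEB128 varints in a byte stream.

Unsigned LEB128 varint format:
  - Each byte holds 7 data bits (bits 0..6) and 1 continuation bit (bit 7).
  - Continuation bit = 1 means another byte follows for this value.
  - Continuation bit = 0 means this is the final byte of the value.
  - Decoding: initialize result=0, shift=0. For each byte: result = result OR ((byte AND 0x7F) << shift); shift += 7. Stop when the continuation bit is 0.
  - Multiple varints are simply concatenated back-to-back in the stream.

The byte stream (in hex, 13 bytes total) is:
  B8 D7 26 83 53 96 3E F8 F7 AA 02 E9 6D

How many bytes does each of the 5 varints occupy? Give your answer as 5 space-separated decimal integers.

Answer: 3 2 2 4 2

Derivation:
  byte[0]=0xB8 cont=1 payload=0x38=56: acc |= 56<<0 -> acc=56 shift=7
  byte[1]=0xD7 cont=1 payload=0x57=87: acc |= 87<<7 -> acc=11192 shift=14
  byte[2]=0x26 cont=0 payload=0x26=38: acc |= 38<<14 -> acc=633784 shift=21 [end]
Varint 1: bytes[0:3] = B8 D7 26 -> value 633784 (3 byte(s))
  byte[3]=0x83 cont=1 payload=0x03=3: acc |= 3<<0 -> acc=3 shift=7
  byte[4]=0x53 cont=0 payload=0x53=83: acc |= 83<<7 -> acc=10627 shift=14 [end]
Varint 2: bytes[3:5] = 83 53 -> value 10627 (2 byte(s))
  byte[5]=0x96 cont=1 payload=0x16=22: acc |= 22<<0 -> acc=22 shift=7
  byte[6]=0x3E cont=0 payload=0x3E=62: acc |= 62<<7 -> acc=7958 shift=14 [end]
Varint 3: bytes[5:7] = 96 3E -> value 7958 (2 byte(s))
  byte[7]=0xF8 cont=1 payload=0x78=120: acc |= 120<<0 -> acc=120 shift=7
  byte[8]=0xF7 cont=1 payload=0x77=119: acc |= 119<<7 -> acc=15352 shift=14
  byte[9]=0xAA cont=1 payload=0x2A=42: acc |= 42<<14 -> acc=703480 shift=21
  byte[10]=0x02 cont=0 payload=0x02=2: acc |= 2<<21 -> acc=4897784 shift=28 [end]
Varint 4: bytes[7:11] = F8 F7 AA 02 -> value 4897784 (4 byte(s))
  byte[11]=0xE9 cont=1 payload=0x69=105: acc |= 105<<0 -> acc=105 shift=7
  byte[12]=0x6D cont=0 payload=0x6D=109: acc |= 109<<7 -> acc=14057 shift=14 [end]
Varint 5: bytes[11:13] = E9 6D -> value 14057 (2 byte(s))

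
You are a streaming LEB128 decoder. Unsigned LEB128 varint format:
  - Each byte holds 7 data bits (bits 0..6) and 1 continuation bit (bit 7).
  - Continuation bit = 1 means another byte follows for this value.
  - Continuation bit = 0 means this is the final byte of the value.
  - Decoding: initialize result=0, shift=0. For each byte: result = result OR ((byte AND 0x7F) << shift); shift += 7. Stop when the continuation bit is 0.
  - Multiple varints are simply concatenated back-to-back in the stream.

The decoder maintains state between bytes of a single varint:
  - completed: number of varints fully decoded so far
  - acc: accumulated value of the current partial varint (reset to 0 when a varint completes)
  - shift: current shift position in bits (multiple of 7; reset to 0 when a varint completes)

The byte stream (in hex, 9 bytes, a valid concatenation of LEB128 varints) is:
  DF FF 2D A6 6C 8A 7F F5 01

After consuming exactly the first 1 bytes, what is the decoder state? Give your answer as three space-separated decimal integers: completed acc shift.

Answer: 0 95 7

Derivation:
byte[0]=0xDF cont=1 payload=0x5F: acc |= 95<<0 -> completed=0 acc=95 shift=7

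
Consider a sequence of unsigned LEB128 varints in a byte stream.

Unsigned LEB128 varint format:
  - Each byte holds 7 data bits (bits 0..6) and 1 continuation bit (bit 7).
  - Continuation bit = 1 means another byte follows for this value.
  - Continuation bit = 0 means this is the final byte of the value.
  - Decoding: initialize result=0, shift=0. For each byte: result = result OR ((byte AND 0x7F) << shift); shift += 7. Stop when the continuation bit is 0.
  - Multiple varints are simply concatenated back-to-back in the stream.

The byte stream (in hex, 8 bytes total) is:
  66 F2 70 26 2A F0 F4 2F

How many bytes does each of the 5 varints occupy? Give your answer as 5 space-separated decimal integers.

Answer: 1 2 1 1 3

Derivation:
  byte[0]=0x66 cont=0 payload=0x66=102: acc |= 102<<0 -> acc=102 shift=7 [end]
Varint 1: bytes[0:1] = 66 -> value 102 (1 byte(s))
  byte[1]=0xF2 cont=1 payload=0x72=114: acc |= 114<<0 -> acc=114 shift=7
  byte[2]=0x70 cont=0 payload=0x70=112: acc |= 112<<7 -> acc=14450 shift=14 [end]
Varint 2: bytes[1:3] = F2 70 -> value 14450 (2 byte(s))
  byte[3]=0x26 cont=0 payload=0x26=38: acc |= 38<<0 -> acc=38 shift=7 [end]
Varint 3: bytes[3:4] = 26 -> value 38 (1 byte(s))
  byte[4]=0x2A cont=0 payload=0x2A=42: acc |= 42<<0 -> acc=42 shift=7 [end]
Varint 4: bytes[4:5] = 2A -> value 42 (1 byte(s))
  byte[5]=0xF0 cont=1 payload=0x70=112: acc |= 112<<0 -> acc=112 shift=7
  byte[6]=0xF4 cont=1 payload=0x74=116: acc |= 116<<7 -> acc=14960 shift=14
  byte[7]=0x2F cont=0 payload=0x2F=47: acc |= 47<<14 -> acc=785008 shift=21 [end]
Varint 5: bytes[5:8] = F0 F4 2F -> value 785008 (3 byte(s))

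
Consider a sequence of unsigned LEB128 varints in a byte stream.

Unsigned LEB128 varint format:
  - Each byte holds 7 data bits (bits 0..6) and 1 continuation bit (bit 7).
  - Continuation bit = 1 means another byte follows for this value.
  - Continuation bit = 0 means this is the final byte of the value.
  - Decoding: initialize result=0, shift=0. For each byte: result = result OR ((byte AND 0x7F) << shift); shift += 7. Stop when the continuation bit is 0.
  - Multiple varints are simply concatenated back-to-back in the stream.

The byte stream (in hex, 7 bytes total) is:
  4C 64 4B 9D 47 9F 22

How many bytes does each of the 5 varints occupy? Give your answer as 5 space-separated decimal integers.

Answer: 1 1 1 2 2

Derivation:
  byte[0]=0x4C cont=0 payload=0x4C=76: acc |= 76<<0 -> acc=76 shift=7 [end]
Varint 1: bytes[0:1] = 4C -> value 76 (1 byte(s))
  byte[1]=0x64 cont=0 payload=0x64=100: acc |= 100<<0 -> acc=100 shift=7 [end]
Varint 2: bytes[1:2] = 64 -> value 100 (1 byte(s))
  byte[2]=0x4B cont=0 payload=0x4B=75: acc |= 75<<0 -> acc=75 shift=7 [end]
Varint 3: bytes[2:3] = 4B -> value 75 (1 byte(s))
  byte[3]=0x9D cont=1 payload=0x1D=29: acc |= 29<<0 -> acc=29 shift=7
  byte[4]=0x47 cont=0 payload=0x47=71: acc |= 71<<7 -> acc=9117 shift=14 [end]
Varint 4: bytes[3:5] = 9D 47 -> value 9117 (2 byte(s))
  byte[5]=0x9F cont=1 payload=0x1F=31: acc |= 31<<0 -> acc=31 shift=7
  byte[6]=0x22 cont=0 payload=0x22=34: acc |= 34<<7 -> acc=4383 shift=14 [end]
Varint 5: bytes[5:7] = 9F 22 -> value 4383 (2 byte(s))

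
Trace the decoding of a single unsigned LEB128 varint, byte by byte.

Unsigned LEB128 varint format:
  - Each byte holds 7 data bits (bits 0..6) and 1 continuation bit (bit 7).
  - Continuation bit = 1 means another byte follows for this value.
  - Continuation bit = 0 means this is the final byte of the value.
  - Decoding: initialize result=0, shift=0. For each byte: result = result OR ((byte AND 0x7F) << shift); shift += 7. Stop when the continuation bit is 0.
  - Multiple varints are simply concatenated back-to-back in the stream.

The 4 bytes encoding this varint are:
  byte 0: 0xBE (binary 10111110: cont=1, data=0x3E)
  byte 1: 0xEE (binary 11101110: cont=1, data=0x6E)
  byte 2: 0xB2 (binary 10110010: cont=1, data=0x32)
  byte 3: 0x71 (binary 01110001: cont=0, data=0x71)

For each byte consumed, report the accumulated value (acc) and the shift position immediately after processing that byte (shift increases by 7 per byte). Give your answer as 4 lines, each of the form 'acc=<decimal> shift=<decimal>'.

Answer: acc=62 shift=7
acc=14142 shift=14
acc=833342 shift=21
acc=237811518 shift=28

Derivation:
byte 0=0xBE: payload=0x3E=62, contrib = 62<<0 = 62; acc -> 62, shift -> 7
byte 1=0xEE: payload=0x6E=110, contrib = 110<<7 = 14080; acc -> 14142, shift -> 14
byte 2=0xB2: payload=0x32=50, contrib = 50<<14 = 819200; acc -> 833342, shift -> 21
byte 3=0x71: payload=0x71=113, contrib = 113<<21 = 236978176; acc -> 237811518, shift -> 28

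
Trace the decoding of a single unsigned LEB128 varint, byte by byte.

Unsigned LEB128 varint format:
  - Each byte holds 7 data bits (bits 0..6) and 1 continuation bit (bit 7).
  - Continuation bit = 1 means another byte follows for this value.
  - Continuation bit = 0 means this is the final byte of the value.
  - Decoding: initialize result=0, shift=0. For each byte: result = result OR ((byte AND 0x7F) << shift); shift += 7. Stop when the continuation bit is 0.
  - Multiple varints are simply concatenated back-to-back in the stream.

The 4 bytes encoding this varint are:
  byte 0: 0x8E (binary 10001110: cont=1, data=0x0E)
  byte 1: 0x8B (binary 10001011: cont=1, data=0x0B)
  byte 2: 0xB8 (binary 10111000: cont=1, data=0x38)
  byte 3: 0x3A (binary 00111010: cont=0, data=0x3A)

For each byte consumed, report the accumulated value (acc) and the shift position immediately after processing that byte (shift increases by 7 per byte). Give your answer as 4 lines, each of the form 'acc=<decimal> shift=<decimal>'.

Answer: acc=14 shift=7
acc=1422 shift=14
acc=918926 shift=21
acc=122553742 shift=28

Derivation:
byte 0=0x8E: payload=0x0E=14, contrib = 14<<0 = 14; acc -> 14, shift -> 7
byte 1=0x8B: payload=0x0B=11, contrib = 11<<7 = 1408; acc -> 1422, shift -> 14
byte 2=0xB8: payload=0x38=56, contrib = 56<<14 = 917504; acc -> 918926, shift -> 21
byte 3=0x3A: payload=0x3A=58, contrib = 58<<21 = 121634816; acc -> 122553742, shift -> 28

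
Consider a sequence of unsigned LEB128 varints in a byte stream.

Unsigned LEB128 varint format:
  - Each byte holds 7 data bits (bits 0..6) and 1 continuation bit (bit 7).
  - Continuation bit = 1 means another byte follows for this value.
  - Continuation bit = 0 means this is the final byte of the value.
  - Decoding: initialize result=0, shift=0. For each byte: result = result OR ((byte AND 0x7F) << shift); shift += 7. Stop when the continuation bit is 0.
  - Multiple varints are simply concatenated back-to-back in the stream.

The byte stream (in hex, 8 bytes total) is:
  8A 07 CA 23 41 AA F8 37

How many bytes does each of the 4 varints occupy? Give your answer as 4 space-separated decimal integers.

  byte[0]=0x8A cont=1 payload=0x0A=10: acc |= 10<<0 -> acc=10 shift=7
  byte[1]=0x07 cont=0 payload=0x07=7: acc |= 7<<7 -> acc=906 shift=14 [end]
Varint 1: bytes[0:2] = 8A 07 -> value 906 (2 byte(s))
  byte[2]=0xCA cont=1 payload=0x4A=74: acc |= 74<<0 -> acc=74 shift=7
  byte[3]=0x23 cont=0 payload=0x23=35: acc |= 35<<7 -> acc=4554 shift=14 [end]
Varint 2: bytes[2:4] = CA 23 -> value 4554 (2 byte(s))
  byte[4]=0x41 cont=0 payload=0x41=65: acc |= 65<<0 -> acc=65 shift=7 [end]
Varint 3: bytes[4:5] = 41 -> value 65 (1 byte(s))
  byte[5]=0xAA cont=1 payload=0x2A=42: acc |= 42<<0 -> acc=42 shift=7
  byte[6]=0xF8 cont=1 payload=0x78=120: acc |= 120<<7 -> acc=15402 shift=14
  byte[7]=0x37 cont=0 payload=0x37=55: acc |= 55<<14 -> acc=916522 shift=21 [end]
Varint 4: bytes[5:8] = AA F8 37 -> value 916522 (3 byte(s))

Answer: 2 2 1 3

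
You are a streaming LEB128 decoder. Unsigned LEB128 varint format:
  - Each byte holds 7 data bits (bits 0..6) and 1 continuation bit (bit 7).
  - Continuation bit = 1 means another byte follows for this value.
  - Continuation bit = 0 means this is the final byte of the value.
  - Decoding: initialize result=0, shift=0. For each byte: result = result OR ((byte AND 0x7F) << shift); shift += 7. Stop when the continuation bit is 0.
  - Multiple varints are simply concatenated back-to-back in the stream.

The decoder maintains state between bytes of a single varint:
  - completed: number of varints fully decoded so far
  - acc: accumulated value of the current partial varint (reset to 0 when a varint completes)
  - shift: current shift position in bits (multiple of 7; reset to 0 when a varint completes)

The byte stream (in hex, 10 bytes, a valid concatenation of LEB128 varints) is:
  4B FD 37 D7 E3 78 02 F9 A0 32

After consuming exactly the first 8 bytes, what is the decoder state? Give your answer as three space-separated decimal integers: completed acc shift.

Answer: 4 121 7

Derivation:
byte[0]=0x4B cont=0 payload=0x4B: varint #1 complete (value=75); reset -> completed=1 acc=0 shift=0
byte[1]=0xFD cont=1 payload=0x7D: acc |= 125<<0 -> completed=1 acc=125 shift=7
byte[2]=0x37 cont=0 payload=0x37: varint #2 complete (value=7165); reset -> completed=2 acc=0 shift=0
byte[3]=0xD7 cont=1 payload=0x57: acc |= 87<<0 -> completed=2 acc=87 shift=7
byte[4]=0xE3 cont=1 payload=0x63: acc |= 99<<7 -> completed=2 acc=12759 shift=14
byte[5]=0x78 cont=0 payload=0x78: varint #3 complete (value=1978839); reset -> completed=3 acc=0 shift=0
byte[6]=0x02 cont=0 payload=0x02: varint #4 complete (value=2); reset -> completed=4 acc=0 shift=0
byte[7]=0xF9 cont=1 payload=0x79: acc |= 121<<0 -> completed=4 acc=121 shift=7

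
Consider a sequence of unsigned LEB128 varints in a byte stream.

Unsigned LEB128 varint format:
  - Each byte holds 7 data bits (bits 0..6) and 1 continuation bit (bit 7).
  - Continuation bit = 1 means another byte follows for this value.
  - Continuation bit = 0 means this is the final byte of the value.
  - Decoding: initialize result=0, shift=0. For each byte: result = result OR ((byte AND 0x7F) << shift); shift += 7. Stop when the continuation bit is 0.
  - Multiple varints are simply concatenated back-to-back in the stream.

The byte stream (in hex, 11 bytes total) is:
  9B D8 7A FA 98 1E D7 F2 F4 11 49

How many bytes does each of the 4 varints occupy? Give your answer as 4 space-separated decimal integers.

Answer: 3 3 4 1

Derivation:
  byte[0]=0x9B cont=1 payload=0x1B=27: acc |= 27<<0 -> acc=27 shift=7
  byte[1]=0xD8 cont=1 payload=0x58=88: acc |= 88<<7 -> acc=11291 shift=14
  byte[2]=0x7A cont=0 payload=0x7A=122: acc |= 122<<14 -> acc=2010139 shift=21 [end]
Varint 1: bytes[0:3] = 9B D8 7A -> value 2010139 (3 byte(s))
  byte[3]=0xFA cont=1 payload=0x7A=122: acc |= 122<<0 -> acc=122 shift=7
  byte[4]=0x98 cont=1 payload=0x18=24: acc |= 24<<7 -> acc=3194 shift=14
  byte[5]=0x1E cont=0 payload=0x1E=30: acc |= 30<<14 -> acc=494714 shift=21 [end]
Varint 2: bytes[3:6] = FA 98 1E -> value 494714 (3 byte(s))
  byte[6]=0xD7 cont=1 payload=0x57=87: acc |= 87<<0 -> acc=87 shift=7
  byte[7]=0xF2 cont=1 payload=0x72=114: acc |= 114<<7 -> acc=14679 shift=14
  byte[8]=0xF4 cont=1 payload=0x74=116: acc |= 116<<14 -> acc=1915223 shift=21
  byte[9]=0x11 cont=0 payload=0x11=17: acc |= 17<<21 -> acc=37566807 shift=28 [end]
Varint 3: bytes[6:10] = D7 F2 F4 11 -> value 37566807 (4 byte(s))
  byte[10]=0x49 cont=0 payload=0x49=73: acc |= 73<<0 -> acc=73 shift=7 [end]
Varint 4: bytes[10:11] = 49 -> value 73 (1 byte(s))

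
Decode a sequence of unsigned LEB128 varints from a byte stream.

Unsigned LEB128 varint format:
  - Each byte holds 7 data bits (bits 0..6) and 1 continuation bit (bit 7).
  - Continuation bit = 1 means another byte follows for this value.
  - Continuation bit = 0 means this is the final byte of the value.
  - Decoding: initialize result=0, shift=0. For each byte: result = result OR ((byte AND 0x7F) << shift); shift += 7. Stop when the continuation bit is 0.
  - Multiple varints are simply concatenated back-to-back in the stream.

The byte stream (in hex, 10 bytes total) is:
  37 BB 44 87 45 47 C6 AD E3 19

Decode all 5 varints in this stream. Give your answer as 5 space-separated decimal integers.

  byte[0]=0x37 cont=0 payload=0x37=55: acc |= 55<<0 -> acc=55 shift=7 [end]
Varint 1: bytes[0:1] = 37 -> value 55 (1 byte(s))
  byte[1]=0xBB cont=1 payload=0x3B=59: acc |= 59<<0 -> acc=59 shift=7
  byte[2]=0x44 cont=0 payload=0x44=68: acc |= 68<<7 -> acc=8763 shift=14 [end]
Varint 2: bytes[1:3] = BB 44 -> value 8763 (2 byte(s))
  byte[3]=0x87 cont=1 payload=0x07=7: acc |= 7<<0 -> acc=7 shift=7
  byte[4]=0x45 cont=0 payload=0x45=69: acc |= 69<<7 -> acc=8839 shift=14 [end]
Varint 3: bytes[3:5] = 87 45 -> value 8839 (2 byte(s))
  byte[5]=0x47 cont=0 payload=0x47=71: acc |= 71<<0 -> acc=71 shift=7 [end]
Varint 4: bytes[5:6] = 47 -> value 71 (1 byte(s))
  byte[6]=0xC6 cont=1 payload=0x46=70: acc |= 70<<0 -> acc=70 shift=7
  byte[7]=0xAD cont=1 payload=0x2D=45: acc |= 45<<7 -> acc=5830 shift=14
  byte[8]=0xE3 cont=1 payload=0x63=99: acc |= 99<<14 -> acc=1627846 shift=21
  byte[9]=0x19 cont=0 payload=0x19=25: acc |= 25<<21 -> acc=54056646 shift=28 [end]
Varint 5: bytes[6:10] = C6 AD E3 19 -> value 54056646 (4 byte(s))

Answer: 55 8763 8839 71 54056646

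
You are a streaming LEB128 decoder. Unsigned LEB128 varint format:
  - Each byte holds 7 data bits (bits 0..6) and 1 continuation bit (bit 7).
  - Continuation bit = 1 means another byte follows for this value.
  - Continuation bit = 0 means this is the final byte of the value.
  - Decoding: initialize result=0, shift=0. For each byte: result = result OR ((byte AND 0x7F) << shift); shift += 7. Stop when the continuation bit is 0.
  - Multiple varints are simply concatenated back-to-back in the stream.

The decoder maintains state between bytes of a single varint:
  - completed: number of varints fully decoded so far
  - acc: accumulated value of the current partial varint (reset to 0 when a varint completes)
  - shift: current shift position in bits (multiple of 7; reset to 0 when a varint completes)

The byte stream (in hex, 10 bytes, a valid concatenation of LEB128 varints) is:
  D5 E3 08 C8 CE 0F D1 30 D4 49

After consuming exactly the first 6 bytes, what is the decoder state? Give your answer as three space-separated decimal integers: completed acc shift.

Answer: 2 0 0

Derivation:
byte[0]=0xD5 cont=1 payload=0x55: acc |= 85<<0 -> completed=0 acc=85 shift=7
byte[1]=0xE3 cont=1 payload=0x63: acc |= 99<<7 -> completed=0 acc=12757 shift=14
byte[2]=0x08 cont=0 payload=0x08: varint #1 complete (value=143829); reset -> completed=1 acc=0 shift=0
byte[3]=0xC8 cont=1 payload=0x48: acc |= 72<<0 -> completed=1 acc=72 shift=7
byte[4]=0xCE cont=1 payload=0x4E: acc |= 78<<7 -> completed=1 acc=10056 shift=14
byte[5]=0x0F cont=0 payload=0x0F: varint #2 complete (value=255816); reset -> completed=2 acc=0 shift=0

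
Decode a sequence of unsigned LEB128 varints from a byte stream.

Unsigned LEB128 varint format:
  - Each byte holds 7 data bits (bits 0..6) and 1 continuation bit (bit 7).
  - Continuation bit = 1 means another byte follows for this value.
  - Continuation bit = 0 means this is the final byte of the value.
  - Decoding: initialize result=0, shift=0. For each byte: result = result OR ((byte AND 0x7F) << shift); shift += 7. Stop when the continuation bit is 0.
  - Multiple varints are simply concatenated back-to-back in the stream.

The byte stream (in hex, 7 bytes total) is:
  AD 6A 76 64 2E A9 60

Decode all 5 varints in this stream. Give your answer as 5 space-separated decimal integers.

Answer: 13613 118 100 46 12329

Derivation:
  byte[0]=0xAD cont=1 payload=0x2D=45: acc |= 45<<0 -> acc=45 shift=7
  byte[1]=0x6A cont=0 payload=0x6A=106: acc |= 106<<7 -> acc=13613 shift=14 [end]
Varint 1: bytes[0:2] = AD 6A -> value 13613 (2 byte(s))
  byte[2]=0x76 cont=0 payload=0x76=118: acc |= 118<<0 -> acc=118 shift=7 [end]
Varint 2: bytes[2:3] = 76 -> value 118 (1 byte(s))
  byte[3]=0x64 cont=0 payload=0x64=100: acc |= 100<<0 -> acc=100 shift=7 [end]
Varint 3: bytes[3:4] = 64 -> value 100 (1 byte(s))
  byte[4]=0x2E cont=0 payload=0x2E=46: acc |= 46<<0 -> acc=46 shift=7 [end]
Varint 4: bytes[4:5] = 2E -> value 46 (1 byte(s))
  byte[5]=0xA9 cont=1 payload=0x29=41: acc |= 41<<0 -> acc=41 shift=7
  byte[6]=0x60 cont=0 payload=0x60=96: acc |= 96<<7 -> acc=12329 shift=14 [end]
Varint 5: bytes[5:7] = A9 60 -> value 12329 (2 byte(s))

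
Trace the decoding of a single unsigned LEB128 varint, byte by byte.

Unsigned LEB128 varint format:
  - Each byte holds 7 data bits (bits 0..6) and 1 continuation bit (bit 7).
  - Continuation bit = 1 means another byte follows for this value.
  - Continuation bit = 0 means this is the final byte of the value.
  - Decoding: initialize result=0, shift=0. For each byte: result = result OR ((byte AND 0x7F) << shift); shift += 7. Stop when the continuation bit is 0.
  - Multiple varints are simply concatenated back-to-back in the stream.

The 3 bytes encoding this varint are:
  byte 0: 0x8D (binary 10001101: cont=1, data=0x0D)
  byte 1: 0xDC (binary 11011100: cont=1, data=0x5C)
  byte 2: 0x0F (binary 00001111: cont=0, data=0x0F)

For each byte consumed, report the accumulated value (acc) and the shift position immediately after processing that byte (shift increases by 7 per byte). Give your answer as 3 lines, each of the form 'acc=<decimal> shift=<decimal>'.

byte 0=0x8D: payload=0x0D=13, contrib = 13<<0 = 13; acc -> 13, shift -> 7
byte 1=0xDC: payload=0x5C=92, contrib = 92<<7 = 11776; acc -> 11789, shift -> 14
byte 2=0x0F: payload=0x0F=15, contrib = 15<<14 = 245760; acc -> 257549, shift -> 21

Answer: acc=13 shift=7
acc=11789 shift=14
acc=257549 shift=21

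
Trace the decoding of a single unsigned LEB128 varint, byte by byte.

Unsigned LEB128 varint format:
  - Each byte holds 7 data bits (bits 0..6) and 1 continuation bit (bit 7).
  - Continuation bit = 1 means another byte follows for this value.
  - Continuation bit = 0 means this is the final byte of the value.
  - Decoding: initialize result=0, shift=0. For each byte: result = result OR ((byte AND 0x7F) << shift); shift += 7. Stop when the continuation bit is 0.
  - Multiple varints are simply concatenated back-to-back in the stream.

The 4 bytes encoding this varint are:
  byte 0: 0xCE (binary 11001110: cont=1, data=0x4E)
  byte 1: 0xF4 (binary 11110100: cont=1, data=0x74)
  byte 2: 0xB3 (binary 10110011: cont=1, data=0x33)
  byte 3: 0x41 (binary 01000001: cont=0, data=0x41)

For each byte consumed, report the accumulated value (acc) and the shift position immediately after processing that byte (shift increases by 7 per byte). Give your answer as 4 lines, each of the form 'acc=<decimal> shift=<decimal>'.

Answer: acc=78 shift=7
acc=14926 shift=14
acc=850510 shift=21
acc=137165390 shift=28

Derivation:
byte 0=0xCE: payload=0x4E=78, contrib = 78<<0 = 78; acc -> 78, shift -> 7
byte 1=0xF4: payload=0x74=116, contrib = 116<<7 = 14848; acc -> 14926, shift -> 14
byte 2=0xB3: payload=0x33=51, contrib = 51<<14 = 835584; acc -> 850510, shift -> 21
byte 3=0x41: payload=0x41=65, contrib = 65<<21 = 136314880; acc -> 137165390, shift -> 28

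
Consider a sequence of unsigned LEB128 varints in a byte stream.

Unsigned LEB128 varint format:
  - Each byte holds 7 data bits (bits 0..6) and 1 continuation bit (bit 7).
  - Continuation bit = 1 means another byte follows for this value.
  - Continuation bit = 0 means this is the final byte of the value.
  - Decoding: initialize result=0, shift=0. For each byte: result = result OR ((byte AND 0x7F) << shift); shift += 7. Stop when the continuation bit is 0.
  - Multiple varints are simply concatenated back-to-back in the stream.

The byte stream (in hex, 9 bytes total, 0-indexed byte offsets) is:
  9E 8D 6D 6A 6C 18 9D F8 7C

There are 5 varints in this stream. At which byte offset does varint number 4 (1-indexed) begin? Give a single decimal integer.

  byte[0]=0x9E cont=1 payload=0x1E=30: acc |= 30<<0 -> acc=30 shift=7
  byte[1]=0x8D cont=1 payload=0x0D=13: acc |= 13<<7 -> acc=1694 shift=14
  byte[2]=0x6D cont=0 payload=0x6D=109: acc |= 109<<14 -> acc=1787550 shift=21 [end]
Varint 1: bytes[0:3] = 9E 8D 6D -> value 1787550 (3 byte(s))
  byte[3]=0x6A cont=0 payload=0x6A=106: acc |= 106<<0 -> acc=106 shift=7 [end]
Varint 2: bytes[3:4] = 6A -> value 106 (1 byte(s))
  byte[4]=0x6C cont=0 payload=0x6C=108: acc |= 108<<0 -> acc=108 shift=7 [end]
Varint 3: bytes[4:5] = 6C -> value 108 (1 byte(s))
  byte[5]=0x18 cont=0 payload=0x18=24: acc |= 24<<0 -> acc=24 shift=7 [end]
Varint 4: bytes[5:6] = 18 -> value 24 (1 byte(s))
  byte[6]=0x9D cont=1 payload=0x1D=29: acc |= 29<<0 -> acc=29 shift=7
  byte[7]=0xF8 cont=1 payload=0x78=120: acc |= 120<<7 -> acc=15389 shift=14
  byte[8]=0x7C cont=0 payload=0x7C=124: acc |= 124<<14 -> acc=2047005 shift=21 [end]
Varint 5: bytes[6:9] = 9D F8 7C -> value 2047005 (3 byte(s))

Answer: 5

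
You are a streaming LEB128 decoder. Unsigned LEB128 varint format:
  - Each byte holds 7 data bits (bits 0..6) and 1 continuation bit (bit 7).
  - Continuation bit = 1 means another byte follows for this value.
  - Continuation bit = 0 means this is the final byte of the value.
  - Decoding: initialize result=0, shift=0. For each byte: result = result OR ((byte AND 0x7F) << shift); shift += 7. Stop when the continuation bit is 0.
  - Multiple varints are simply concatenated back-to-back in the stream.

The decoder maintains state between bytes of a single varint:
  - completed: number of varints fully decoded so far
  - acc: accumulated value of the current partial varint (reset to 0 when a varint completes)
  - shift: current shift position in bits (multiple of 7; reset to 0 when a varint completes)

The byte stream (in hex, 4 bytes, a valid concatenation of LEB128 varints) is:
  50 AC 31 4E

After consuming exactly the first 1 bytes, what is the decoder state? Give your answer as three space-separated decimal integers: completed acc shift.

Answer: 1 0 0

Derivation:
byte[0]=0x50 cont=0 payload=0x50: varint #1 complete (value=80); reset -> completed=1 acc=0 shift=0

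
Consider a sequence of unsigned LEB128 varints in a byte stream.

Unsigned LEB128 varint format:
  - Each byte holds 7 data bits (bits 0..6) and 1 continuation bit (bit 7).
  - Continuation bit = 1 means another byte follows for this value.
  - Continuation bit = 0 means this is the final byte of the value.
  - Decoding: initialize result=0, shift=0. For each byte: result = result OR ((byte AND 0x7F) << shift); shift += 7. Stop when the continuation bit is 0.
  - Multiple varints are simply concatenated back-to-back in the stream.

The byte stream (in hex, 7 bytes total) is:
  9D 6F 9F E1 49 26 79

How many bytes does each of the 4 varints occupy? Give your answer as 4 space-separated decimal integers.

Answer: 2 3 1 1

Derivation:
  byte[0]=0x9D cont=1 payload=0x1D=29: acc |= 29<<0 -> acc=29 shift=7
  byte[1]=0x6F cont=0 payload=0x6F=111: acc |= 111<<7 -> acc=14237 shift=14 [end]
Varint 1: bytes[0:2] = 9D 6F -> value 14237 (2 byte(s))
  byte[2]=0x9F cont=1 payload=0x1F=31: acc |= 31<<0 -> acc=31 shift=7
  byte[3]=0xE1 cont=1 payload=0x61=97: acc |= 97<<7 -> acc=12447 shift=14
  byte[4]=0x49 cont=0 payload=0x49=73: acc |= 73<<14 -> acc=1208479 shift=21 [end]
Varint 2: bytes[2:5] = 9F E1 49 -> value 1208479 (3 byte(s))
  byte[5]=0x26 cont=0 payload=0x26=38: acc |= 38<<0 -> acc=38 shift=7 [end]
Varint 3: bytes[5:6] = 26 -> value 38 (1 byte(s))
  byte[6]=0x79 cont=0 payload=0x79=121: acc |= 121<<0 -> acc=121 shift=7 [end]
Varint 4: bytes[6:7] = 79 -> value 121 (1 byte(s))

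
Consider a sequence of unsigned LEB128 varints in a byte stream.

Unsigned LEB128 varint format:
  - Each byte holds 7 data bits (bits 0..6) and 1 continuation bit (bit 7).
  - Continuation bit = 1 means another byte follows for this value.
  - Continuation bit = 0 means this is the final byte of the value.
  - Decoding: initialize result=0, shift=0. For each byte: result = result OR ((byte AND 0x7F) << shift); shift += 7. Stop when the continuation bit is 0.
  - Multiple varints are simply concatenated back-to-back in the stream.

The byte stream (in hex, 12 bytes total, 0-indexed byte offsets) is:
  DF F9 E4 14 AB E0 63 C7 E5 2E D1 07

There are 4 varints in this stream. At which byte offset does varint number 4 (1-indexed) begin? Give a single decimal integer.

  byte[0]=0xDF cont=1 payload=0x5F=95: acc |= 95<<0 -> acc=95 shift=7
  byte[1]=0xF9 cont=1 payload=0x79=121: acc |= 121<<7 -> acc=15583 shift=14
  byte[2]=0xE4 cont=1 payload=0x64=100: acc |= 100<<14 -> acc=1653983 shift=21
  byte[3]=0x14 cont=0 payload=0x14=20: acc |= 20<<21 -> acc=43597023 shift=28 [end]
Varint 1: bytes[0:4] = DF F9 E4 14 -> value 43597023 (4 byte(s))
  byte[4]=0xAB cont=1 payload=0x2B=43: acc |= 43<<0 -> acc=43 shift=7
  byte[5]=0xE0 cont=1 payload=0x60=96: acc |= 96<<7 -> acc=12331 shift=14
  byte[6]=0x63 cont=0 payload=0x63=99: acc |= 99<<14 -> acc=1634347 shift=21 [end]
Varint 2: bytes[4:7] = AB E0 63 -> value 1634347 (3 byte(s))
  byte[7]=0xC7 cont=1 payload=0x47=71: acc |= 71<<0 -> acc=71 shift=7
  byte[8]=0xE5 cont=1 payload=0x65=101: acc |= 101<<7 -> acc=12999 shift=14
  byte[9]=0x2E cont=0 payload=0x2E=46: acc |= 46<<14 -> acc=766663 shift=21 [end]
Varint 3: bytes[7:10] = C7 E5 2E -> value 766663 (3 byte(s))
  byte[10]=0xD1 cont=1 payload=0x51=81: acc |= 81<<0 -> acc=81 shift=7
  byte[11]=0x07 cont=0 payload=0x07=7: acc |= 7<<7 -> acc=977 shift=14 [end]
Varint 4: bytes[10:12] = D1 07 -> value 977 (2 byte(s))

Answer: 10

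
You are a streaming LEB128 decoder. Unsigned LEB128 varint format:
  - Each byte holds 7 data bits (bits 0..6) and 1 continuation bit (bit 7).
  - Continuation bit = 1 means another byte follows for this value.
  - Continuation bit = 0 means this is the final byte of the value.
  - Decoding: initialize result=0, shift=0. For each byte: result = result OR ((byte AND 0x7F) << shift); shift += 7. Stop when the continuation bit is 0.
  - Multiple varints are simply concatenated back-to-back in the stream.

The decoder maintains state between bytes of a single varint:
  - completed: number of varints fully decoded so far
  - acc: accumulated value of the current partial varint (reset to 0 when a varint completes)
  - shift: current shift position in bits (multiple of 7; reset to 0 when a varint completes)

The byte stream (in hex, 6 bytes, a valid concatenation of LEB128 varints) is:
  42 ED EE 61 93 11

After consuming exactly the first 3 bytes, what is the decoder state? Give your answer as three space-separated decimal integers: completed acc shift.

Answer: 1 14189 14

Derivation:
byte[0]=0x42 cont=0 payload=0x42: varint #1 complete (value=66); reset -> completed=1 acc=0 shift=0
byte[1]=0xED cont=1 payload=0x6D: acc |= 109<<0 -> completed=1 acc=109 shift=7
byte[2]=0xEE cont=1 payload=0x6E: acc |= 110<<7 -> completed=1 acc=14189 shift=14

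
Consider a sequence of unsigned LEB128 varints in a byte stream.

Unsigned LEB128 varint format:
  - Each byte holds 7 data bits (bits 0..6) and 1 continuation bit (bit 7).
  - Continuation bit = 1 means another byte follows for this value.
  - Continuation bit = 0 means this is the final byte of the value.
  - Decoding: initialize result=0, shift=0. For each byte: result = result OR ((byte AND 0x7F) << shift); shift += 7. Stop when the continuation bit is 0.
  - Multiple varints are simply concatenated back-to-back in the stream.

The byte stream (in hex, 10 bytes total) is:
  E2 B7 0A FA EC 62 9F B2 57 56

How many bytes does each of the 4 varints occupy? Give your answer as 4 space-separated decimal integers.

  byte[0]=0xE2 cont=1 payload=0x62=98: acc |= 98<<0 -> acc=98 shift=7
  byte[1]=0xB7 cont=1 payload=0x37=55: acc |= 55<<7 -> acc=7138 shift=14
  byte[2]=0x0A cont=0 payload=0x0A=10: acc |= 10<<14 -> acc=170978 shift=21 [end]
Varint 1: bytes[0:3] = E2 B7 0A -> value 170978 (3 byte(s))
  byte[3]=0xFA cont=1 payload=0x7A=122: acc |= 122<<0 -> acc=122 shift=7
  byte[4]=0xEC cont=1 payload=0x6C=108: acc |= 108<<7 -> acc=13946 shift=14
  byte[5]=0x62 cont=0 payload=0x62=98: acc |= 98<<14 -> acc=1619578 shift=21 [end]
Varint 2: bytes[3:6] = FA EC 62 -> value 1619578 (3 byte(s))
  byte[6]=0x9F cont=1 payload=0x1F=31: acc |= 31<<0 -> acc=31 shift=7
  byte[7]=0xB2 cont=1 payload=0x32=50: acc |= 50<<7 -> acc=6431 shift=14
  byte[8]=0x57 cont=0 payload=0x57=87: acc |= 87<<14 -> acc=1431839 shift=21 [end]
Varint 3: bytes[6:9] = 9F B2 57 -> value 1431839 (3 byte(s))
  byte[9]=0x56 cont=0 payload=0x56=86: acc |= 86<<0 -> acc=86 shift=7 [end]
Varint 4: bytes[9:10] = 56 -> value 86 (1 byte(s))

Answer: 3 3 3 1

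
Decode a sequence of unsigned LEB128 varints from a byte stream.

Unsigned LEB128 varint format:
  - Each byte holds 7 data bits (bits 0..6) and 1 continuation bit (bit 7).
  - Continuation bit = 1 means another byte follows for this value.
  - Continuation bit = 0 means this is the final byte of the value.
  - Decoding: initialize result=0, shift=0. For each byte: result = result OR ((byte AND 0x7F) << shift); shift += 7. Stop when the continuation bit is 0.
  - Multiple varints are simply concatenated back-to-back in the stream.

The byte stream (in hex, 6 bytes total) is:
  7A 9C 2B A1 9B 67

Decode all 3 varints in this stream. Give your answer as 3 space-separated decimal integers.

  byte[0]=0x7A cont=0 payload=0x7A=122: acc |= 122<<0 -> acc=122 shift=7 [end]
Varint 1: bytes[0:1] = 7A -> value 122 (1 byte(s))
  byte[1]=0x9C cont=1 payload=0x1C=28: acc |= 28<<0 -> acc=28 shift=7
  byte[2]=0x2B cont=0 payload=0x2B=43: acc |= 43<<7 -> acc=5532 shift=14 [end]
Varint 2: bytes[1:3] = 9C 2B -> value 5532 (2 byte(s))
  byte[3]=0xA1 cont=1 payload=0x21=33: acc |= 33<<0 -> acc=33 shift=7
  byte[4]=0x9B cont=1 payload=0x1B=27: acc |= 27<<7 -> acc=3489 shift=14
  byte[5]=0x67 cont=0 payload=0x67=103: acc |= 103<<14 -> acc=1691041 shift=21 [end]
Varint 3: bytes[3:6] = A1 9B 67 -> value 1691041 (3 byte(s))

Answer: 122 5532 1691041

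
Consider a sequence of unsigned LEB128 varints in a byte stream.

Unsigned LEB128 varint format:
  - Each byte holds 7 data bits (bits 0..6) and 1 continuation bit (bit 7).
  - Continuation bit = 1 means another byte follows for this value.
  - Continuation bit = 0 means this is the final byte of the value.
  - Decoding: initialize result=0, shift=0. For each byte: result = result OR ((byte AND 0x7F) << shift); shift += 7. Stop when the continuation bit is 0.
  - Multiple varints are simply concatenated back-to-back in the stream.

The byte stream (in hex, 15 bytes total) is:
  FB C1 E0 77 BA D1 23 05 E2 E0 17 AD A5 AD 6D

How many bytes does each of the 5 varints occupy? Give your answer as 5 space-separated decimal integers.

  byte[0]=0xFB cont=1 payload=0x7B=123: acc |= 123<<0 -> acc=123 shift=7
  byte[1]=0xC1 cont=1 payload=0x41=65: acc |= 65<<7 -> acc=8443 shift=14
  byte[2]=0xE0 cont=1 payload=0x60=96: acc |= 96<<14 -> acc=1581307 shift=21
  byte[3]=0x77 cont=0 payload=0x77=119: acc |= 119<<21 -> acc=251142395 shift=28 [end]
Varint 1: bytes[0:4] = FB C1 E0 77 -> value 251142395 (4 byte(s))
  byte[4]=0xBA cont=1 payload=0x3A=58: acc |= 58<<0 -> acc=58 shift=7
  byte[5]=0xD1 cont=1 payload=0x51=81: acc |= 81<<7 -> acc=10426 shift=14
  byte[6]=0x23 cont=0 payload=0x23=35: acc |= 35<<14 -> acc=583866 shift=21 [end]
Varint 2: bytes[4:7] = BA D1 23 -> value 583866 (3 byte(s))
  byte[7]=0x05 cont=0 payload=0x05=5: acc |= 5<<0 -> acc=5 shift=7 [end]
Varint 3: bytes[7:8] = 05 -> value 5 (1 byte(s))
  byte[8]=0xE2 cont=1 payload=0x62=98: acc |= 98<<0 -> acc=98 shift=7
  byte[9]=0xE0 cont=1 payload=0x60=96: acc |= 96<<7 -> acc=12386 shift=14
  byte[10]=0x17 cont=0 payload=0x17=23: acc |= 23<<14 -> acc=389218 shift=21 [end]
Varint 4: bytes[8:11] = E2 E0 17 -> value 389218 (3 byte(s))
  byte[11]=0xAD cont=1 payload=0x2D=45: acc |= 45<<0 -> acc=45 shift=7
  byte[12]=0xA5 cont=1 payload=0x25=37: acc |= 37<<7 -> acc=4781 shift=14
  byte[13]=0xAD cont=1 payload=0x2D=45: acc |= 45<<14 -> acc=742061 shift=21
  byte[14]=0x6D cont=0 payload=0x6D=109: acc |= 109<<21 -> acc=229331629 shift=28 [end]
Varint 5: bytes[11:15] = AD A5 AD 6D -> value 229331629 (4 byte(s))

Answer: 4 3 1 3 4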